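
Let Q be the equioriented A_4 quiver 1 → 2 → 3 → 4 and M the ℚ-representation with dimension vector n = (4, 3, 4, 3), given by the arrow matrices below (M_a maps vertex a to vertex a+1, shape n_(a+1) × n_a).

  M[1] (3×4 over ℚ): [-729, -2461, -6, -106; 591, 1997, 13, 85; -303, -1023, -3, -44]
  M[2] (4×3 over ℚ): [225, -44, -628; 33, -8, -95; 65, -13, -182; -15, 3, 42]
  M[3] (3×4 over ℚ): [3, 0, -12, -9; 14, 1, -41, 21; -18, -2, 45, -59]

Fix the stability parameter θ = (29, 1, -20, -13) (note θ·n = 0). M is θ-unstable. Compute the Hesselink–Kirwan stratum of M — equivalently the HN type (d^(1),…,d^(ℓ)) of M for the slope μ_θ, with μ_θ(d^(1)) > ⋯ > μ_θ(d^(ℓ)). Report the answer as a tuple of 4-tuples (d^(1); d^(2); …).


Interval decomposition of M: I[1,1], I[1,3], I[1,4]^2, I[3,4].
HN type (ℓ=5): μ^(1)=29; μ^(2)=10/3; μ^(3)=-3/4; μ^(4)=-13; μ^(5)=-20

((1, 0, 0, 0); (1, 1, 1, 0); (2, 2, 2, 2); (0, 0, 0, 1); (0, 0, 1, 0))


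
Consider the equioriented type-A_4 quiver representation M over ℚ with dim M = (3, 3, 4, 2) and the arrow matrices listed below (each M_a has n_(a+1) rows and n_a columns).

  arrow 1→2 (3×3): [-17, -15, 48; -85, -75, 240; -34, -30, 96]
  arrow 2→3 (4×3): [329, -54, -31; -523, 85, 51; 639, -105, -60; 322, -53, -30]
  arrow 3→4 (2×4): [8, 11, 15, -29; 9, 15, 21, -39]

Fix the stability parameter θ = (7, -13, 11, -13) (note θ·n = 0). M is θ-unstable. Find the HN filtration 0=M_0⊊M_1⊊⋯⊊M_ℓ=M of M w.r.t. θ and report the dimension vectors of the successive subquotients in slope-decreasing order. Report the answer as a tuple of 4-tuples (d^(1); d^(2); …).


Barcode: M ≅ I[1,1]^2, I[1,4], I[2,3], I[2,4], I[3,3]. HN layers by μ_θ (5 steps, strictly decreasing):
  μ^(1)=11; μ^(2)=7; μ^(3)=-1; μ^(4)=-3; μ^(5)=-13

((0, 0, 2, 0); (2, 0, 0, 0); (0, 0, 2, 2); (1, 1, 0, 0); (0, 2, 0, 0))


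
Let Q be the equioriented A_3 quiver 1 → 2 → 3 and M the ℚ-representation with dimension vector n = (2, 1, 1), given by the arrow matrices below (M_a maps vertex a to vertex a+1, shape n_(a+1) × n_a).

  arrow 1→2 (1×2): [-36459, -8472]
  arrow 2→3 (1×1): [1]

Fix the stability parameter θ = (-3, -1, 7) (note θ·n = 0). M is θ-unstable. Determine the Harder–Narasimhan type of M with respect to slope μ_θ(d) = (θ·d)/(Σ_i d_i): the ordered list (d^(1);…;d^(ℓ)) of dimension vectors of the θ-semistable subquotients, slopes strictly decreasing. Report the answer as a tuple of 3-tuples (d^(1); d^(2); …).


Interval decomposition of M: I[1,1], I[1,3].
HN type (ℓ=3): μ^(1)=7; μ^(2)=-1; μ^(3)=-3

((0, 0, 1); (0, 1, 0); (2, 0, 0))


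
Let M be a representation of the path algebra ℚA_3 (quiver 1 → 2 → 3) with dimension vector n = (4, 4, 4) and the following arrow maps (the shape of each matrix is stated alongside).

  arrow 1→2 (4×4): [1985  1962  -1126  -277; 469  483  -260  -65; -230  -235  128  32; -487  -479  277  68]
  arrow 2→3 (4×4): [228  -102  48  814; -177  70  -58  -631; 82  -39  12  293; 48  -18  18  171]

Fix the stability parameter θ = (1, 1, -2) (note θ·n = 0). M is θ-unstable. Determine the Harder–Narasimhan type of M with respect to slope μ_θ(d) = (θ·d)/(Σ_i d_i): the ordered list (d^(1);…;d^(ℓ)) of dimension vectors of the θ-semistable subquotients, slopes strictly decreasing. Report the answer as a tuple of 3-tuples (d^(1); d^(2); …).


Via rank(M_{q-1}∘⋯∘M_p): M ≅ I[1,1], I[1,3]^3, I[2,2], I[3,3].
μ_θ-semistable layers: μ^(1)=1; μ^(2)=0; μ^(3)=-2

((1, 1, 0); (3, 3, 3); (0, 0, 1))


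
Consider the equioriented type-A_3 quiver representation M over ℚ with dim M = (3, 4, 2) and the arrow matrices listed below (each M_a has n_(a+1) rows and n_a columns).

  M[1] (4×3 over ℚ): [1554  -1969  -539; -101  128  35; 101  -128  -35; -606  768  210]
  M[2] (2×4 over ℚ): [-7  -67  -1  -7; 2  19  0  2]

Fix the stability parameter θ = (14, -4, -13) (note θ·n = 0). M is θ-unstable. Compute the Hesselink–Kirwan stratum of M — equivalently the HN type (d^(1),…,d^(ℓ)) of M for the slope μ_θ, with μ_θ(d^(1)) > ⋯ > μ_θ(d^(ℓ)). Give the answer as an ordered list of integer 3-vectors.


Barcode: M ≅ I[1,1], I[1,3]^2, I[2,2]^2. HN layers by μ_θ (3 steps, strictly decreasing):
  μ^(1)=14; μ^(2)=-1; μ^(3)=-4

((1, 0, 0); (2, 2, 2); (0, 2, 0))


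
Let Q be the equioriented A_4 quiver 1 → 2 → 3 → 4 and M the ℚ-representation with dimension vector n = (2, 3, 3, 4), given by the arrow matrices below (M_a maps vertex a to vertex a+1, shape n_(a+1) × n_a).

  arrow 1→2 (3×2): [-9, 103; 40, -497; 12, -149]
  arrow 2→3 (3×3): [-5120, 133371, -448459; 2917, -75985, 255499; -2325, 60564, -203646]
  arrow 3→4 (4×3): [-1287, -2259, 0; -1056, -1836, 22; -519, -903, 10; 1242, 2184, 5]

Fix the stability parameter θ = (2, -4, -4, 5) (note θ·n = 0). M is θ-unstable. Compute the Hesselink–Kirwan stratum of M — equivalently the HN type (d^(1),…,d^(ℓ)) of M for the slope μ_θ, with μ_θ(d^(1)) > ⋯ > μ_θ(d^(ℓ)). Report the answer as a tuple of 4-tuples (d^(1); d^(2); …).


Interval decomposition of M: I[1,2], I[1,4], I[2,3], I[3,4], I[4,4]^2.
HN type (ℓ=4): μ^(1)=5; μ^(2)=-1; μ^(3)=-2; μ^(4)=-4

((0, 0, 0, 4); (1, 1, 0, 0); (1, 1, 1, 0); (0, 1, 2, 0))


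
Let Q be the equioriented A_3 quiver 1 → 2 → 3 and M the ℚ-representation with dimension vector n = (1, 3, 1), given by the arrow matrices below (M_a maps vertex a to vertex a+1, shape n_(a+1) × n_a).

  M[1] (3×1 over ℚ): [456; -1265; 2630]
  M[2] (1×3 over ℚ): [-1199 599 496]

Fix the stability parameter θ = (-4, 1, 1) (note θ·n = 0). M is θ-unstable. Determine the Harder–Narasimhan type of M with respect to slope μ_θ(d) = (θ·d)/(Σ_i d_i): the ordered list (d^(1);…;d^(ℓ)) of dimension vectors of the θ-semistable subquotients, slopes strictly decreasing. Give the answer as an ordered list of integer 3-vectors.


Interval decomposition of M: I[1,3], I[2,2]^2.
HN type (ℓ=2): μ^(1)=1; μ^(2)=-4

((0, 3, 1); (1, 0, 0))


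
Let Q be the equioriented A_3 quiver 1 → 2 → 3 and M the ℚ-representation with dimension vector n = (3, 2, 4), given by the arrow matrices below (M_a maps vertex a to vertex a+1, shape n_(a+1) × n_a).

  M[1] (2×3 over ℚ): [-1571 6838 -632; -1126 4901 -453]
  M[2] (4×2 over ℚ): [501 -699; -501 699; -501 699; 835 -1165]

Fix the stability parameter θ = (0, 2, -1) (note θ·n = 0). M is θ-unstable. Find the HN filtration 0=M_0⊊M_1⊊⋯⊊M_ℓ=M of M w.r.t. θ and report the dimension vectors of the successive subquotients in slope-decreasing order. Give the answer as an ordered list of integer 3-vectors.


Interval decomposition of M: I[1,1], I[1,2], I[1,3], I[3,3]^3.
HN type (ℓ=4): μ^(1)=2; μ^(2)=1/2; μ^(3)=0; μ^(4)=-1

((0, 1, 0); (0, 1, 1); (3, 0, 0); (0, 0, 3))


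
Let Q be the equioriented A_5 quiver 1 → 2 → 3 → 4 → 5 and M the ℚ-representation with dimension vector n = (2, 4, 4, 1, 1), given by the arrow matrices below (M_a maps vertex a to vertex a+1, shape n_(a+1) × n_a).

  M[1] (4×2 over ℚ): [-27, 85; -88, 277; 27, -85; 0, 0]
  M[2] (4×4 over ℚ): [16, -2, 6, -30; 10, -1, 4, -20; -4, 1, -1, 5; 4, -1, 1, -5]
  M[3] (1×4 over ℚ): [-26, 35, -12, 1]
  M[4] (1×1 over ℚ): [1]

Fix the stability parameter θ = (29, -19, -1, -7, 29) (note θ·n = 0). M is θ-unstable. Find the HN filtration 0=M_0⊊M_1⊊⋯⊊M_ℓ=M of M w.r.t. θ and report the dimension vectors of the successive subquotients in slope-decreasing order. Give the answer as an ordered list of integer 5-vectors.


Interval decomposition of M: I[1,3], I[1,5], I[2,2]^2, I[3,3]^2.
HN type (ℓ=5): μ^(1)=29; μ^(2)=3; μ^(3)=1/2; μ^(4)=-1; μ^(5)=-19

((0, 0, 0, 0, 1); (1, 1, 1, 0, 0); (1, 1, 1, 1, 0); (0, 0, 2, 0, 0); (0, 2, 0, 0, 0))


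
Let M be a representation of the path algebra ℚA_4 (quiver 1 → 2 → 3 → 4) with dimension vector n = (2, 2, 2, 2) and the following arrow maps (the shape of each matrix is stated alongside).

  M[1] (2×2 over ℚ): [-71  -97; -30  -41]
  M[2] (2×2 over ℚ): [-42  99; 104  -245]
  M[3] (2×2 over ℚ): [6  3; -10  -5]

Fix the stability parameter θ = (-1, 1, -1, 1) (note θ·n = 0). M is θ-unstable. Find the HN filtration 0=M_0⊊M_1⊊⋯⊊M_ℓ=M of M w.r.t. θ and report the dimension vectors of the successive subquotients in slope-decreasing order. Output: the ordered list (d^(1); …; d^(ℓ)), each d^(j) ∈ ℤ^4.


Barcode: M ≅ I[1,3], I[1,4], I[4,4]. HN layers by μ_θ (3 steps, strictly decreasing):
  μ^(1)=1; μ^(2)=0; μ^(3)=-1

((0, 0, 0, 2); (0, 2, 2, 0); (2, 0, 0, 0))


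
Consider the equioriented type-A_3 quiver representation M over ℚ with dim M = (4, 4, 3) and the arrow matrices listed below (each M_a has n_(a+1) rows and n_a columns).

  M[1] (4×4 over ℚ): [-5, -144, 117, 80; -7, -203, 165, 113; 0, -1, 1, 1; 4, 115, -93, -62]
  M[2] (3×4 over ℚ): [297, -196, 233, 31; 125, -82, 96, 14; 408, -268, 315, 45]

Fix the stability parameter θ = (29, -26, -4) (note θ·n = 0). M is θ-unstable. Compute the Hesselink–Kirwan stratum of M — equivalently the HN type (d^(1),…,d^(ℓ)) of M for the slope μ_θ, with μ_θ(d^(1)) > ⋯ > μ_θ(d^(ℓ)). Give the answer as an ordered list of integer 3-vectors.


Interval decomposition of M: I[1,2], I[1,3]^3.
HN type (ℓ=2): μ^(1)=3/2; μ^(2)=-1/3

((1, 1, 0); (3, 3, 3))


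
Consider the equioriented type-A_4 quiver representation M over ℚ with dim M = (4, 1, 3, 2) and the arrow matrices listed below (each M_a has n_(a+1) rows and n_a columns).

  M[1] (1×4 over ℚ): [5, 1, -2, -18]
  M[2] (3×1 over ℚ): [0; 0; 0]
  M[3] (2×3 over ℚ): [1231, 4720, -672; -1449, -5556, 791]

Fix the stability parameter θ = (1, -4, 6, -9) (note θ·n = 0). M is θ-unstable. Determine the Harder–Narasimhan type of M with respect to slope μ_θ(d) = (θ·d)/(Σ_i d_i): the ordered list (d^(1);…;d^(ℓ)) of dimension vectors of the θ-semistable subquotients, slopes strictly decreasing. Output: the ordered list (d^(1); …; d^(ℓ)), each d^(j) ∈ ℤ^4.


Barcode: M ≅ I[1,1]^3, I[1,2], I[3,3], I[3,4]^2. HN layers by μ_θ (3 steps, strictly decreasing):
  μ^(1)=6; μ^(2)=1; μ^(3)=-3/2

((0, 0, 1, 0); (3, 0, 0, 0); (1, 1, 2, 2))


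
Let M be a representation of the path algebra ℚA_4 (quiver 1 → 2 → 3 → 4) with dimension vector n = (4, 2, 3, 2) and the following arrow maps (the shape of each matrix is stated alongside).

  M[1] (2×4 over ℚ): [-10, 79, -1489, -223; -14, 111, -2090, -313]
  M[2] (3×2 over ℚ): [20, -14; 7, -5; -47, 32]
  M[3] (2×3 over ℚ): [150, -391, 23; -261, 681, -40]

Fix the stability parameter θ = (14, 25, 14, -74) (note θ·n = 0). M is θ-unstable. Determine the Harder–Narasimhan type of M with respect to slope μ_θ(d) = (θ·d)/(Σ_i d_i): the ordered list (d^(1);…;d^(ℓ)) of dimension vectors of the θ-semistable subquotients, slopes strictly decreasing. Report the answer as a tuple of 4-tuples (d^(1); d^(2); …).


Via rank(M_{q-1}∘⋯∘M_p): M ≅ I[1,1]^2, I[1,4]^2, I[3,3].
μ_θ-semistable layers: μ^(1)=14; μ^(2)=-21/4

((2, 0, 1, 0); (2, 2, 2, 2))


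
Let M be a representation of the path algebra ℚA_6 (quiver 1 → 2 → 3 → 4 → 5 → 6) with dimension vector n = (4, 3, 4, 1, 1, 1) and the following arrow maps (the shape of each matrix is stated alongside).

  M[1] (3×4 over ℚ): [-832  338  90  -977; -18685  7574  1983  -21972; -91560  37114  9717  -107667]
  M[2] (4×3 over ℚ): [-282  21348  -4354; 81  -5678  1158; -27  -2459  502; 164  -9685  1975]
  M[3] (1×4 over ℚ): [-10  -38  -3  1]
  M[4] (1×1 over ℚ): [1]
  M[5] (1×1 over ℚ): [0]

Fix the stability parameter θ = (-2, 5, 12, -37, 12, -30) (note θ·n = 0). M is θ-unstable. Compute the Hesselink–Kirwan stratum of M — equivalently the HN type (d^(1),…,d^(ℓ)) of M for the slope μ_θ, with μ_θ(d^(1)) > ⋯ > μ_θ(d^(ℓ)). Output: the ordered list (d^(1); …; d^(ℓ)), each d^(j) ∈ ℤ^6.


Interval decomposition of M: I[1,1], I[1,3]^2, I[1,5], I[3,3], I[6,6].
HN type (ℓ=5): μ^(1)=12; μ^(2)=5; μ^(3)=-2; μ^(4)=-11/2; μ^(5)=-30

((0, 0, 3, 0, 1, 0); (0, 2, 0, 0, 0, 0); (3, 0, 0, 0, 0, 0); (1, 1, 1, 1, 0, 0); (0, 0, 0, 0, 0, 1))


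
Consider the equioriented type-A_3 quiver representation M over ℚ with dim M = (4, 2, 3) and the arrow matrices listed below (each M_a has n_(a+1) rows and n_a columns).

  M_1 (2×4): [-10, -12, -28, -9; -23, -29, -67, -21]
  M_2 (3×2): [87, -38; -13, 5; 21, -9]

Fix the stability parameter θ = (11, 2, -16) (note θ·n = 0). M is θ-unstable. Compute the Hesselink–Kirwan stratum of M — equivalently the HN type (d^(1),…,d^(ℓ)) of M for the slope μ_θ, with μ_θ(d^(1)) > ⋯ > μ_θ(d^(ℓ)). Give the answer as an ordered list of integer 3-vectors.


Via rank(M_{q-1}∘⋯∘M_p): M ≅ I[1,1]^2, I[1,3]^2, I[3,3].
μ_θ-semistable layers: μ^(1)=11; μ^(2)=-1; μ^(3)=-16

((2, 0, 0); (2, 2, 2); (0, 0, 1))


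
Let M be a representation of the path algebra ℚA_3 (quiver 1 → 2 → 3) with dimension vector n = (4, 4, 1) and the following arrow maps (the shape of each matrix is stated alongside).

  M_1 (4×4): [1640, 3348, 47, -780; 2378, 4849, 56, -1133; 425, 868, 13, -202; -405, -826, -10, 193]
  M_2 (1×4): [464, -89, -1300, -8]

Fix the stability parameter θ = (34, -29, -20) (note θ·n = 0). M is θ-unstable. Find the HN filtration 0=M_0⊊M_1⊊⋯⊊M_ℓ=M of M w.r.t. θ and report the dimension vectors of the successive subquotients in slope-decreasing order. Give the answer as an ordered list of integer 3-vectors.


Interval decomposition of M: I[1,2]^3, I[1,3].
HN type (ℓ=2): μ^(1)=5/2; μ^(2)=-5

((3, 3, 0); (1, 1, 1))


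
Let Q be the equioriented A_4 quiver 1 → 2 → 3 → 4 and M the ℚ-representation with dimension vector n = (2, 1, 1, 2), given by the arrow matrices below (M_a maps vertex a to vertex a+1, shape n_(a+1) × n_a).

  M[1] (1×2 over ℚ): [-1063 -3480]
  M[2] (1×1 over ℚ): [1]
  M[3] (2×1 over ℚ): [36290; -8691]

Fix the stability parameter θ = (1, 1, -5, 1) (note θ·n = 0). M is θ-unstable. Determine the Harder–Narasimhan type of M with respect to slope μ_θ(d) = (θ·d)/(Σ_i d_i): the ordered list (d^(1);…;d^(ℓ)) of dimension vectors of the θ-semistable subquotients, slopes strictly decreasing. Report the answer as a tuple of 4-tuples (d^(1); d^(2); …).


Via rank(M_{q-1}∘⋯∘M_p): M ≅ I[1,1], I[1,4], I[4,4].
μ_θ-semistable layers: μ^(1)=1; μ^(2)=-1

((1, 0, 0, 2); (1, 1, 1, 0))


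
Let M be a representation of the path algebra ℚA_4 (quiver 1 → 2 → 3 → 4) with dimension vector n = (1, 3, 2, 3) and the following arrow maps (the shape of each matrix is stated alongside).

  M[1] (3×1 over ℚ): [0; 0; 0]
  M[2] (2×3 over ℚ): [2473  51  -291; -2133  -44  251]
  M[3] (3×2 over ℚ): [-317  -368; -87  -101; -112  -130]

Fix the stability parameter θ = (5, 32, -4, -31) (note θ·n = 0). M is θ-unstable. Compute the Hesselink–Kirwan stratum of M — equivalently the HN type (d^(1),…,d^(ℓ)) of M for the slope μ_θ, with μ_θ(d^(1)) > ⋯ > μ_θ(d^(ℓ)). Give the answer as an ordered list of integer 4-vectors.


Interval decomposition of M: I[1,1], I[2,2], I[2,4]^2, I[4,4].
HN type (ℓ=4): μ^(1)=32; μ^(2)=5; μ^(3)=-1; μ^(4)=-31

((0, 1, 0, 0); (1, 0, 0, 0); (0, 2, 2, 2); (0, 0, 0, 1))


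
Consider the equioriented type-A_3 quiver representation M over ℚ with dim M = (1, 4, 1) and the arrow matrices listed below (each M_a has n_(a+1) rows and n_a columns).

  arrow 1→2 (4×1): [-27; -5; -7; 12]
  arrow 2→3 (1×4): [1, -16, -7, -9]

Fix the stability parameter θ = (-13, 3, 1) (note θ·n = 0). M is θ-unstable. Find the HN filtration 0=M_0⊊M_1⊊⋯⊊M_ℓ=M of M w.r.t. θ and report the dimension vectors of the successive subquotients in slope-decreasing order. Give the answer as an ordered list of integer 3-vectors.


Interval decomposition of M: I[1,3], I[2,2]^3.
HN type (ℓ=3): μ^(1)=3; μ^(2)=2; μ^(3)=-13

((0, 3, 0); (0, 1, 1); (1, 0, 0))


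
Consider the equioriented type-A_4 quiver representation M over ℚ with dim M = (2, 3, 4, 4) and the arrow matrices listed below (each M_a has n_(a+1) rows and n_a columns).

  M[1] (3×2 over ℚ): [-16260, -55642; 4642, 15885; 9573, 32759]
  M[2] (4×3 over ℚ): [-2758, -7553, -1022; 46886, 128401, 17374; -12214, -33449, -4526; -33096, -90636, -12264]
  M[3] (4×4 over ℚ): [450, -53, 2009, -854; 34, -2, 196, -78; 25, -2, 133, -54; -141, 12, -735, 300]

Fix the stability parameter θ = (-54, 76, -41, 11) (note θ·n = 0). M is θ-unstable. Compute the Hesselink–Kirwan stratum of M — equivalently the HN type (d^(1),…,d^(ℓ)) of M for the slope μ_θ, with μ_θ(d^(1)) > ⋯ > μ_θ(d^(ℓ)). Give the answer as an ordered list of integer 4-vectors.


Via rank(M_{q-1}∘⋯∘M_p): M ≅ I[1,2], I[1,3], I[2,2], I[3,4]^3, I[4,4].
μ_θ-semistable layers: μ^(1)=76; μ^(2)=35/2; μ^(3)=11; μ^(4)=-41; μ^(5)=-54

((0, 2, 0, 0); (0, 1, 1, 0); (0, 0, 0, 4); (0, 0, 3, 0); (2, 0, 0, 0))


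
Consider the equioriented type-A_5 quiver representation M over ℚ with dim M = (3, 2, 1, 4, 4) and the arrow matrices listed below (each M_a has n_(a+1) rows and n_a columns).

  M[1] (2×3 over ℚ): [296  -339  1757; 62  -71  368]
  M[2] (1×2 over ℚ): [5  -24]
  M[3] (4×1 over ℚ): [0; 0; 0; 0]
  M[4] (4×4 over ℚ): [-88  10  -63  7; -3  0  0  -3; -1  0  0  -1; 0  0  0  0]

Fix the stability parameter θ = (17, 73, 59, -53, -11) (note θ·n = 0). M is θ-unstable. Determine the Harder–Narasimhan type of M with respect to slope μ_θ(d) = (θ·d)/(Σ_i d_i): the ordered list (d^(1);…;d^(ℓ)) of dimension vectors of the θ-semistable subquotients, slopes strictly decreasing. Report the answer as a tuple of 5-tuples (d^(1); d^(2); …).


Via rank(M_{q-1}∘⋯∘M_p): M ≅ I[1,1], I[1,2], I[1,3], I[4,4]^2, I[4,5]^2, I[5,5]^2.
μ_θ-semistable layers: μ^(1)=73; μ^(2)=66; μ^(3)=17; μ^(4)=-11; μ^(5)=-53

((0, 1, 0, 0, 0); (0, 1, 1, 0, 0); (3, 0, 0, 0, 0); (0, 0, 0, 0, 4); (0, 0, 0, 4, 0))


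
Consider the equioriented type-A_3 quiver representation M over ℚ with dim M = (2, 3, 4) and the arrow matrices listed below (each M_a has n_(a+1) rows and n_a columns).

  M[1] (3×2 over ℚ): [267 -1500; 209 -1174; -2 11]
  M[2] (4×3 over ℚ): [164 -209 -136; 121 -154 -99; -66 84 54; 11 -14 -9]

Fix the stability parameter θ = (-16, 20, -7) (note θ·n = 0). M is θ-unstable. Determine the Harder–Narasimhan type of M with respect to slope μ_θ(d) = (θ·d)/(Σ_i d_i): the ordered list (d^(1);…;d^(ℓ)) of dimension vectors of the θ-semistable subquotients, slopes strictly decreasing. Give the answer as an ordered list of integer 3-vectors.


Barcode: M ≅ I[1,3]^2, I[2,2], I[3,3]^2. HN layers by μ_θ (4 steps, strictly decreasing):
  μ^(1)=20; μ^(2)=13/2; μ^(3)=-7; μ^(4)=-16

((0, 1, 0); (0, 2, 2); (0, 0, 2); (2, 0, 0))


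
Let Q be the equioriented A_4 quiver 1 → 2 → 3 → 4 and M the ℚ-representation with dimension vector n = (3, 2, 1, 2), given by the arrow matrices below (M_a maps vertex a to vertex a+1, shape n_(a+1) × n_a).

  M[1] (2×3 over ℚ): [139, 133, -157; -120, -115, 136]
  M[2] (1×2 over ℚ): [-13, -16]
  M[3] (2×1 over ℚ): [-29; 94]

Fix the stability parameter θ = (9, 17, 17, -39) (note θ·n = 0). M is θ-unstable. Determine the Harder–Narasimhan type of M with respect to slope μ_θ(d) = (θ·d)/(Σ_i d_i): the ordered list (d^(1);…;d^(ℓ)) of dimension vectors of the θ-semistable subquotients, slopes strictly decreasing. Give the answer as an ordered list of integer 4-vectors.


Via rank(M_{q-1}∘⋯∘M_p): M ≅ I[1,1], I[1,2], I[1,4], I[4,4].
μ_θ-semistable layers: μ^(1)=17; μ^(2)=9; μ^(3)=1; μ^(4)=-39

((0, 1, 0, 0); (2, 0, 0, 0); (1, 1, 1, 1); (0, 0, 0, 1))


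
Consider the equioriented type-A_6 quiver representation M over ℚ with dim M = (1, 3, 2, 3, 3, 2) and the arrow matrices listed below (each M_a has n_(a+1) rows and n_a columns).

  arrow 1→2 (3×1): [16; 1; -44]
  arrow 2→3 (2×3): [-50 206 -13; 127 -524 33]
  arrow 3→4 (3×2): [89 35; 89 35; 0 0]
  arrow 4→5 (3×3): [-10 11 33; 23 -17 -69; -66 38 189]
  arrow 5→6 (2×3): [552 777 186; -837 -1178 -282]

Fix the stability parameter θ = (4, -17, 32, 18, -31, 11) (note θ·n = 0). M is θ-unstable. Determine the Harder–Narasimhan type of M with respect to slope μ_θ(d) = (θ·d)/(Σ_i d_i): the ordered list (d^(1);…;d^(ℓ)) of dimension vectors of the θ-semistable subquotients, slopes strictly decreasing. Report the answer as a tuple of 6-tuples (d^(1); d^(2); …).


Barcode: M ≅ I[1,6], I[2,2], I[2,3], I[4,5], I[4,6]. HN layers by μ_θ (5 steps, strictly decreasing):
  μ^(1)=32; μ^(2)=11; μ^(3)=19/3; μ^(4)=-13/2; μ^(5)=-17

((0, 0, 1, 0, 0, 0); (0, 0, 0, 0, 0, 2); (0, 0, 1, 1, 1, 0); (1, 1, 0, 2, 2, 0); (0, 2, 0, 0, 0, 0))


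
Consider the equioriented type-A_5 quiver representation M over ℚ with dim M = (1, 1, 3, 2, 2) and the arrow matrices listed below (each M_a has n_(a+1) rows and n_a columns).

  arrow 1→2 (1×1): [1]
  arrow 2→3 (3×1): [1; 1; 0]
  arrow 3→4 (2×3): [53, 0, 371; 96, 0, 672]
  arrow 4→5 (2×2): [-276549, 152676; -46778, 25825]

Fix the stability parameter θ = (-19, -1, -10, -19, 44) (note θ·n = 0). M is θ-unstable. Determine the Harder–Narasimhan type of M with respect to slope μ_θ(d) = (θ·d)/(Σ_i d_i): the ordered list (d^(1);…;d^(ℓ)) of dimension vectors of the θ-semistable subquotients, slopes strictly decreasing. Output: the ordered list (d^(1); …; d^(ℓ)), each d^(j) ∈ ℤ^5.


Interval decomposition of M: I[1,5], I[3,3]^2, I[4,5].
HN type (ℓ=3): μ^(1)=44; μ^(2)=-10; μ^(3)=-19

((0, 0, 0, 0, 2); (0, 1, 3, 1, 0); (1, 0, 0, 1, 0))


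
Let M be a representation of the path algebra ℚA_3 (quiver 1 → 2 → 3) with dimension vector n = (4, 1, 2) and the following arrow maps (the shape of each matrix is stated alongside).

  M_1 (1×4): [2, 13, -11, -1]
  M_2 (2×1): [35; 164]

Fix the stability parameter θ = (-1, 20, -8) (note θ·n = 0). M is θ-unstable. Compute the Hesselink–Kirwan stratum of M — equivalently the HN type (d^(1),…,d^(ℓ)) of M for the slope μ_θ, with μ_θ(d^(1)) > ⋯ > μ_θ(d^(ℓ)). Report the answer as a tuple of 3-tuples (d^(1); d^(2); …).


Interval decomposition of M: I[1,1]^3, I[1,3], I[3,3].
HN type (ℓ=3): μ^(1)=6; μ^(2)=-1; μ^(3)=-8

((0, 1, 1); (4, 0, 0); (0, 0, 1))


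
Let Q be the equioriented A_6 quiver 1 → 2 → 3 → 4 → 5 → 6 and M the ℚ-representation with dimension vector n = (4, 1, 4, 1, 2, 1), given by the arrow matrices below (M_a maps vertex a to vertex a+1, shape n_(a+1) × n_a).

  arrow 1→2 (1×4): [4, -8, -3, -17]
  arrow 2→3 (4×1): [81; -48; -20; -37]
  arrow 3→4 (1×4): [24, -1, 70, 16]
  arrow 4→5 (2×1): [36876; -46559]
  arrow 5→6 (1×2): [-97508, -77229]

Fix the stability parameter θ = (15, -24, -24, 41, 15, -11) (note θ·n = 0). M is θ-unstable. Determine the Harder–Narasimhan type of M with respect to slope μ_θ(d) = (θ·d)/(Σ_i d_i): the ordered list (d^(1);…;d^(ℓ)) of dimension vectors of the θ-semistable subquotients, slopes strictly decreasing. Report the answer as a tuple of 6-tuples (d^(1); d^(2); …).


Interval decomposition of M: I[1,1]^3, I[1,3], I[3,3]^2, I[3,6], I[5,5].
HN type (ℓ=3): μ^(1)=15; μ^(2)=-11; μ^(3)=-24

((3, 0, 0, 1, 2, 1); (1, 1, 1, 0, 0, 0); (0, 0, 3, 0, 0, 0))


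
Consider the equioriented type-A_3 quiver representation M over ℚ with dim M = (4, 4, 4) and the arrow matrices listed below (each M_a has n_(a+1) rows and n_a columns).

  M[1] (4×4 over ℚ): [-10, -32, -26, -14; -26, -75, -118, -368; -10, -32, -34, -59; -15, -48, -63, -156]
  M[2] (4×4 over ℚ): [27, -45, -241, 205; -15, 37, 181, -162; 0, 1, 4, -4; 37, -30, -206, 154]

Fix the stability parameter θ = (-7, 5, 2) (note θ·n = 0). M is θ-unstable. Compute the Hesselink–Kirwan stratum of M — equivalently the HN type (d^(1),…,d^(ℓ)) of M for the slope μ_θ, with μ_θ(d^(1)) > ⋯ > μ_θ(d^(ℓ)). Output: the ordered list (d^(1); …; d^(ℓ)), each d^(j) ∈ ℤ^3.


Interval decomposition of M: I[1,1], I[1,3]^3, I[2,3].
HN type (ℓ=2): μ^(1)=7/2; μ^(2)=-7

((0, 4, 4); (4, 0, 0))


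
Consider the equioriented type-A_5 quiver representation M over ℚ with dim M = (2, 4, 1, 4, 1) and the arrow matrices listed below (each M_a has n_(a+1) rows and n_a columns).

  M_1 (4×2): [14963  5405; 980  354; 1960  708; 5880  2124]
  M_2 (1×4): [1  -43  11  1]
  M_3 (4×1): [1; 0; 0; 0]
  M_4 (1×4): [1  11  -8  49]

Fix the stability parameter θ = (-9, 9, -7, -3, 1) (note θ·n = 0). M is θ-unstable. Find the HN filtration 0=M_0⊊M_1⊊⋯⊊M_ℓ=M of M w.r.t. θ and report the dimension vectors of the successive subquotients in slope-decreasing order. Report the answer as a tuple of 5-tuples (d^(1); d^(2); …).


Via rank(M_{q-1}∘⋯∘M_p): M ≅ I[1,2], I[1,5], I[2,2]^2, I[4,4]^3.
μ_θ-semistable layers: μ^(1)=9; μ^(2)=1; μ^(3)=-1/3; μ^(4)=-3; μ^(5)=-9

((0, 3, 0, 0, 0); (0, 0, 0, 0, 1); (0, 1, 1, 1, 0); (0, 0, 0, 3, 0); (2, 0, 0, 0, 0))


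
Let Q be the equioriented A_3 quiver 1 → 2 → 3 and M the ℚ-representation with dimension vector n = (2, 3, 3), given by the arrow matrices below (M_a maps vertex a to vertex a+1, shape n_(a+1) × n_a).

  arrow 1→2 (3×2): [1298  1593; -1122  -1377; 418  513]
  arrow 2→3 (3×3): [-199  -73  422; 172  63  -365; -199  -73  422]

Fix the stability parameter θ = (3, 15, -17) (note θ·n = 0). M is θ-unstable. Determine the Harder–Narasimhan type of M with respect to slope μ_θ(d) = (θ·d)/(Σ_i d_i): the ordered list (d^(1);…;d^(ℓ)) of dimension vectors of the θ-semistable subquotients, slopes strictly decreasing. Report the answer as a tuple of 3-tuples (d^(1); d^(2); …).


Interval decomposition of M: I[1,1], I[1,2], I[2,3]^2, I[3,3].
HN type (ℓ=4): μ^(1)=15; μ^(2)=3; μ^(3)=-1; μ^(4)=-17

((0, 1, 0); (2, 0, 0); (0, 2, 2); (0, 0, 1))


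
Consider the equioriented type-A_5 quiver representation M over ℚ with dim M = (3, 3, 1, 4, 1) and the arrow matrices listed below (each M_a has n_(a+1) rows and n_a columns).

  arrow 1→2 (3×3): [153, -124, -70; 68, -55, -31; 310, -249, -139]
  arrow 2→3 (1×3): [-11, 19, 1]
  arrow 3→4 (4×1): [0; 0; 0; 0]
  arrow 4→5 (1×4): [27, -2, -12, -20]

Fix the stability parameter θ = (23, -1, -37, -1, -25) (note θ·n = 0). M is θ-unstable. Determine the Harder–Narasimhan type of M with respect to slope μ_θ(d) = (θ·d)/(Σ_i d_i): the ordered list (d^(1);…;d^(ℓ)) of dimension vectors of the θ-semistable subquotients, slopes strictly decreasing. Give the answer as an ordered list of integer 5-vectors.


Barcode: M ≅ I[1,2]^2, I[1,3], I[4,4]^3, I[4,5]. HN layers by μ_θ (4 steps, strictly decreasing):
  μ^(1)=11; μ^(2)=-1; μ^(3)=-5; μ^(4)=-13

((2, 2, 0, 0, 0); (0, 0, 0, 3, 0); (1, 1, 1, 0, 0); (0, 0, 0, 1, 1))


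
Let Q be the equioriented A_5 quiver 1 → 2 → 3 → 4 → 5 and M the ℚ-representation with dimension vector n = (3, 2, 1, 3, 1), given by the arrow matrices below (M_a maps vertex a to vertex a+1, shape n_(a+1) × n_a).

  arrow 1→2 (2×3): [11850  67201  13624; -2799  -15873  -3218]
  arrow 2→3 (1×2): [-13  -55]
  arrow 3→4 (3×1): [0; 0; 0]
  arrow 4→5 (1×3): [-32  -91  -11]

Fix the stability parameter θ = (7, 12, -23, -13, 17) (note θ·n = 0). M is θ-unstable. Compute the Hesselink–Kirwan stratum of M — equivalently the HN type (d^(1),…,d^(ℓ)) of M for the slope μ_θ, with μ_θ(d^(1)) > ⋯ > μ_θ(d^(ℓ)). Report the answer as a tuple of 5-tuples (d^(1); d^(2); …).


Interval decomposition of M: I[1,1], I[1,2], I[1,3], I[4,4]^2, I[4,5].
HN type (ℓ=5): μ^(1)=17; μ^(2)=12; μ^(3)=7; μ^(4)=-4/3; μ^(5)=-13

((0, 0, 0, 0, 1); (0, 1, 0, 0, 0); (2, 0, 0, 0, 0); (1, 1, 1, 0, 0); (0, 0, 0, 3, 0))


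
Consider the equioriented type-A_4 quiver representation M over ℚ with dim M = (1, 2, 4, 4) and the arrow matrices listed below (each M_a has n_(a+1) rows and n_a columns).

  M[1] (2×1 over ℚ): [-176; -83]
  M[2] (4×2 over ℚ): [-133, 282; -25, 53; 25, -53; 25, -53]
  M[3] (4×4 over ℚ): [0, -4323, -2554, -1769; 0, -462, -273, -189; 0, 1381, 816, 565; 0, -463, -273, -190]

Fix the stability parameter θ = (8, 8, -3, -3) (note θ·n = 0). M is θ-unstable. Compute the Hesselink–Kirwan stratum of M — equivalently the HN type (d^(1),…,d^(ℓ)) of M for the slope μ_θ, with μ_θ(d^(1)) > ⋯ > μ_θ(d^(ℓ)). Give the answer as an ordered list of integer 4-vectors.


Interval decomposition of M: I[1,3], I[2,3], I[3,4]^2, I[4,4]^2.
HN type (ℓ=3): μ^(1)=13/3; μ^(2)=5/2; μ^(3)=-3

((1, 1, 1, 0); (0, 1, 1, 0); (0, 0, 2, 4))


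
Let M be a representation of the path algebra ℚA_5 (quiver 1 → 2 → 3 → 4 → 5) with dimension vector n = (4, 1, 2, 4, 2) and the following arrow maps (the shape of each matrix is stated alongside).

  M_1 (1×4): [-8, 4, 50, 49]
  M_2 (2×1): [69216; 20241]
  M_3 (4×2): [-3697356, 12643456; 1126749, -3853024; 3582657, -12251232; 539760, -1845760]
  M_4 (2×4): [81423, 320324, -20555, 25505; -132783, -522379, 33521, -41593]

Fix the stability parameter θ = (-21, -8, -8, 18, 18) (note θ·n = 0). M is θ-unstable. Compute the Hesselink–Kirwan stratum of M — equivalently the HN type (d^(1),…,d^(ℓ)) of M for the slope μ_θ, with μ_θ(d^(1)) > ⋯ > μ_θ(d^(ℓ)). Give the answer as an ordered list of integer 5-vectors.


Via rank(M_{q-1}∘⋯∘M_p): M ≅ I[1,1]^3, I[1,3], I[3,5], I[4,4]^2, I[4,5].
μ_θ-semistable layers: μ^(1)=18; μ^(2)=-8; μ^(3)=-21

((0, 0, 0, 4, 2); (0, 1, 2, 0, 0); (4, 0, 0, 0, 0))


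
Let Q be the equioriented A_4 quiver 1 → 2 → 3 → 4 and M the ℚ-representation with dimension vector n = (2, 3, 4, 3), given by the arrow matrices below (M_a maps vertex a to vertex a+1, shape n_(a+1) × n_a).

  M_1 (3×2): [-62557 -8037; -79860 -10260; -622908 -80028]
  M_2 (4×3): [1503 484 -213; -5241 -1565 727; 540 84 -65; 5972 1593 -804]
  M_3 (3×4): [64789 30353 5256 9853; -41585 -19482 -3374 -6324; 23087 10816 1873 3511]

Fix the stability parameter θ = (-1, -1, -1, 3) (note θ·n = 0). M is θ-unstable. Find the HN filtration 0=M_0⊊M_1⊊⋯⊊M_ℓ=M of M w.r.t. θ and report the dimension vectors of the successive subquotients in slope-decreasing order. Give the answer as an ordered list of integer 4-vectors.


Via rank(M_{q-1}∘⋯∘M_p): M ≅ I[1,1], I[1,4], I[2,3], I[2,4], I[3,4].
μ_θ-semistable layers: μ^(1)=3; μ^(2)=-1

((0, 0, 0, 3); (2, 3, 4, 0))


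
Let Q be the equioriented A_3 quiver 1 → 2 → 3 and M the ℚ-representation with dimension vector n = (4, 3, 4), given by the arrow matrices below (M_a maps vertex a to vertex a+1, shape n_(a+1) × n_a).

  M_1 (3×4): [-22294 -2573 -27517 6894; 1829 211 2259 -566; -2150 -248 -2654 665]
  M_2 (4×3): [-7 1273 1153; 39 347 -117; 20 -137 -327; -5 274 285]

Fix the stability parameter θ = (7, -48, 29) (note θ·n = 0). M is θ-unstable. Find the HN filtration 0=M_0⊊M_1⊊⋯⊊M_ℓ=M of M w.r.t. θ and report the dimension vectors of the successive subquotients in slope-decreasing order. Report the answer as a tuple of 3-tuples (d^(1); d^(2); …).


Interval decomposition of M: I[1,1], I[1,3]^3, I[3,3].
HN type (ℓ=3): μ^(1)=29; μ^(2)=7; μ^(3)=-41/2

((0, 0, 4); (1, 0, 0); (3, 3, 0))


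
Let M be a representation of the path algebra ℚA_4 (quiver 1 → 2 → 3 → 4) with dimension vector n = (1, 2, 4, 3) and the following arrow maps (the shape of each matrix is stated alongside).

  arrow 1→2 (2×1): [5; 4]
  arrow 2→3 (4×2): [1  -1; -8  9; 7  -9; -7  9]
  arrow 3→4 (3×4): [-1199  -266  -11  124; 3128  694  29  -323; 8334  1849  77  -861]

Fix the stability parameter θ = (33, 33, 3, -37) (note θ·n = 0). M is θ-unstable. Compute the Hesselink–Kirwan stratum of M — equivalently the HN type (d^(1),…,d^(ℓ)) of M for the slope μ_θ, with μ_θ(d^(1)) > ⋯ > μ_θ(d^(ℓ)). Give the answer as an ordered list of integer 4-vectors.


Via rank(M_{q-1}∘⋯∘M_p): M ≅ I[1,3], I[2,4], I[3,4]^2.
μ_θ-semistable layers: μ^(1)=23; μ^(2)=-1/3; μ^(3)=-17

((1, 1, 1, 0); (0, 1, 1, 1); (0, 0, 2, 2))


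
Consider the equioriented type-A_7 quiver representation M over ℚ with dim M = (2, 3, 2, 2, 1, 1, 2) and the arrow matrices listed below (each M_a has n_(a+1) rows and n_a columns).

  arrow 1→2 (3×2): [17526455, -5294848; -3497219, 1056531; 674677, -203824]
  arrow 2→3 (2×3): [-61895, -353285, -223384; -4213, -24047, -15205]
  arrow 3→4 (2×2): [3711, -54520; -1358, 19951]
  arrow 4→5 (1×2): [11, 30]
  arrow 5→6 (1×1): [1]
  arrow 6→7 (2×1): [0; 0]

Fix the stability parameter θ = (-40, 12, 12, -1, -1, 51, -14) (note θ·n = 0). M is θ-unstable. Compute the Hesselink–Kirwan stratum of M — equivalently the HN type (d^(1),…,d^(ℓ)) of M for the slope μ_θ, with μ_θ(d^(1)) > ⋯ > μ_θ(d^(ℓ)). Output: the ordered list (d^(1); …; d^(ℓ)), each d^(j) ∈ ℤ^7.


Via rank(M_{q-1}∘⋯∘M_p): M ≅ I[1,4], I[1,6], I[2,2], I[7,7]^2.
μ_θ-semistable layers: μ^(1)=51; μ^(2)=12; μ^(3)=23/3; μ^(4)=11/2; μ^(5)=-14; μ^(6)=-40

((0, 0, 0, 0, 0, 1, 0); (0, 1, 0, 0, 0, 0, 0); (0, 1, 1, 1, 0, 0, 0); (0, 1, 1, 1, 1, 0, 0); (0, 0, 0, 0, 0, 0, 2); (2, 0, 0, 0, 0, 0, 0))


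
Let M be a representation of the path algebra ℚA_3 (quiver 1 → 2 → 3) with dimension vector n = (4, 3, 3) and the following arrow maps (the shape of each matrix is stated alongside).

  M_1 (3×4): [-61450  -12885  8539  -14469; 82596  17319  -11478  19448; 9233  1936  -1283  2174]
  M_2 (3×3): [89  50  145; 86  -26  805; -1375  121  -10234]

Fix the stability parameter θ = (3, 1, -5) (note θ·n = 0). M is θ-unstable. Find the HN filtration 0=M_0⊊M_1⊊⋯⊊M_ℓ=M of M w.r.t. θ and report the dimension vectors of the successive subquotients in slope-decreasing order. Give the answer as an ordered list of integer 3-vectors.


Interval decomposition of M: I[1,1], I[1,3]^3.
HN type (ℓ=2): μ^(1)=3; μ^(2)=-1/3

((1, 0, 0); (3, 3, 3))


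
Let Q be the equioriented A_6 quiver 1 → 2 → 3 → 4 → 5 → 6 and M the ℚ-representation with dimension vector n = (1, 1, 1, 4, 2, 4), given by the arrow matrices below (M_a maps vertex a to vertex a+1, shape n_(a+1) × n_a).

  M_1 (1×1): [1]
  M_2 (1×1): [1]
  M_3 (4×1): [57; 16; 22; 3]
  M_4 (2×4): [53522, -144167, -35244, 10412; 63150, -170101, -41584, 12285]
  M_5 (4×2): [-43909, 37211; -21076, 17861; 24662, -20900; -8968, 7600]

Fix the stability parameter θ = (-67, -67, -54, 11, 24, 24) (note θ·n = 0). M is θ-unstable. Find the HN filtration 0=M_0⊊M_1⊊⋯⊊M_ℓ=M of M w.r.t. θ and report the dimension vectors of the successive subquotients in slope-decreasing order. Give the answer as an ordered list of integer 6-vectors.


Via rank(M_{q-1}∘⋯∘M_p): M ≅ I[1,6], I[4,4]^2, I[4,6], I[6,6]^2.
μ_θ-semistable layers: μ^(1)=24; μ^(2)=11; μ^(3)=-54; μ^(4)=-67

((0, 0, 0, 0, 2, 4); (0, 0, 0, 4, 0, 0); (0, 0, 1, 0, 0, 0); (1, 1, 0, 0, 0, 0))


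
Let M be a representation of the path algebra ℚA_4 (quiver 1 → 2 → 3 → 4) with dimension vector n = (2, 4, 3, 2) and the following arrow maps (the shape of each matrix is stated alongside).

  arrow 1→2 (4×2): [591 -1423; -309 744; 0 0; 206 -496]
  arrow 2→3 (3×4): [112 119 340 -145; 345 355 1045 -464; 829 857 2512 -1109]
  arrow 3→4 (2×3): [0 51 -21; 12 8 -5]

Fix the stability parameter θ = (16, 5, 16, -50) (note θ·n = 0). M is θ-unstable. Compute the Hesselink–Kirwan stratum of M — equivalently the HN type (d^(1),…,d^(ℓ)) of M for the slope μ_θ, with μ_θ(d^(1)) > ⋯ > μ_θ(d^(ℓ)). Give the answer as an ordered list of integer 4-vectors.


Barcode: M ≅ I[1,4]^2, I[2,2], I[2,3]. HN layers by μ_θ (3 steps, strictly decreasing):
  μ^(1)=16; μ^(2)=5; μ^(3)=-13/4

((0, 0, 1, 0); (0, 2, 0, 0); (2, 2, 2, 2))


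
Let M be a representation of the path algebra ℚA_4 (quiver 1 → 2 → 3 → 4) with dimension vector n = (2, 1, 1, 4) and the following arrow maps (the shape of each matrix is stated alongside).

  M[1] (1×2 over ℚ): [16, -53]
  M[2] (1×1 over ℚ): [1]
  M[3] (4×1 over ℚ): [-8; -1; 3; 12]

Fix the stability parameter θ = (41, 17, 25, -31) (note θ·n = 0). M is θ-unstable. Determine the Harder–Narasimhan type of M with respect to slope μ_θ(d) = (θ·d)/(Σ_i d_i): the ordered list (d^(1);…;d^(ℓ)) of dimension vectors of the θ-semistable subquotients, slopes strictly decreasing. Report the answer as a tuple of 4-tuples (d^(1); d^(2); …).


Interval decomposition of M: I[1,1], I[1,4], I[4,4]^3.
HN type (ℓ=3): μ^(1)=41; μ^(2)=13; μ^(3)=-31

((1, 0, 0, 0); (1, 1, 1, 1); (0, 0, 0, 3))


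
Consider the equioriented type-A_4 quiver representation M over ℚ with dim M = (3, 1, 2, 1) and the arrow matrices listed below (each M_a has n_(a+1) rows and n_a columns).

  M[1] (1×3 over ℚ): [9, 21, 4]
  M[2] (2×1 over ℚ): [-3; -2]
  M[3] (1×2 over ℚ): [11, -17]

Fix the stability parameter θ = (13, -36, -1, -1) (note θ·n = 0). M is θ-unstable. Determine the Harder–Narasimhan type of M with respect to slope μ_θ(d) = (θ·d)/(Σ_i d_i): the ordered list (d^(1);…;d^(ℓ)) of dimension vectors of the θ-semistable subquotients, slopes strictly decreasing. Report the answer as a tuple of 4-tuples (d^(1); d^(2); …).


Via rank(M_{q-1}∘⋯∘M_p): M ≅ I[1,1]^2, I[1,4], I[3,3].
μ_θ-semistable layers: μ^(1)=13; μ^(2)=-1; μ^(3)=-23/2

((2, 0, 0, 0); (0, 0, 2, 1); (1, 1, 0, 0))


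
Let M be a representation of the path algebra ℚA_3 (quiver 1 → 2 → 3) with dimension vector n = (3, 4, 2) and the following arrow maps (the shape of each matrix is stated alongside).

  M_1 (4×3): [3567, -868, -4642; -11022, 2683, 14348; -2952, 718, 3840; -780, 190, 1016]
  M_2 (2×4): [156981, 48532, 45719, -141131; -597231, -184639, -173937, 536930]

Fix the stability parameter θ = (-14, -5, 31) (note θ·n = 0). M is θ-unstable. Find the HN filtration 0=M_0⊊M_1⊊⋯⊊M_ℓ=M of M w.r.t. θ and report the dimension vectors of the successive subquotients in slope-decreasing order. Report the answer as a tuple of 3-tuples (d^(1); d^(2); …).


Via rank(M_{q-1}∘⋯∘M_p): M ≅ I[1,1], I[1,3]^2, I[2,2]^2.
μ_θ-semistable layers: μ^(1)=31; μ^(2)=-5; μ^(3)=-14

((0, 0, 2); (0, 4, 0); (3, 0, 0))


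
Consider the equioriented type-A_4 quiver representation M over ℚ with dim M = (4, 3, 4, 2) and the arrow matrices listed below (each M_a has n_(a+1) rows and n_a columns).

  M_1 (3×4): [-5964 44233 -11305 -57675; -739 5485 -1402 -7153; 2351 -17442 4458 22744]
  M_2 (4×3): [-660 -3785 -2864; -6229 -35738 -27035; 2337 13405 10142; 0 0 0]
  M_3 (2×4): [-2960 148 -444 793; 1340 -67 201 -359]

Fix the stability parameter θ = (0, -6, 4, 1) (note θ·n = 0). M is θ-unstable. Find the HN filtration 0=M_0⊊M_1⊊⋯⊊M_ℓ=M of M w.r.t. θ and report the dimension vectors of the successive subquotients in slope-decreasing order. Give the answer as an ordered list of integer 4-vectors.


Via rank(M_{q-1}∘⋯∘M_p): M ≅ I[1,1], I[1,3]^2, I[1,4], I[3,4].
μ_θ-semistable layers: μ^(1)=4; μ^(2)=5/2; μ^(3)=0; μ^(4)=-3

((0, 0, 2, 0); (0, 0, 2, 2); (1, 0, 0, 0); (3, 3, 0, 0))


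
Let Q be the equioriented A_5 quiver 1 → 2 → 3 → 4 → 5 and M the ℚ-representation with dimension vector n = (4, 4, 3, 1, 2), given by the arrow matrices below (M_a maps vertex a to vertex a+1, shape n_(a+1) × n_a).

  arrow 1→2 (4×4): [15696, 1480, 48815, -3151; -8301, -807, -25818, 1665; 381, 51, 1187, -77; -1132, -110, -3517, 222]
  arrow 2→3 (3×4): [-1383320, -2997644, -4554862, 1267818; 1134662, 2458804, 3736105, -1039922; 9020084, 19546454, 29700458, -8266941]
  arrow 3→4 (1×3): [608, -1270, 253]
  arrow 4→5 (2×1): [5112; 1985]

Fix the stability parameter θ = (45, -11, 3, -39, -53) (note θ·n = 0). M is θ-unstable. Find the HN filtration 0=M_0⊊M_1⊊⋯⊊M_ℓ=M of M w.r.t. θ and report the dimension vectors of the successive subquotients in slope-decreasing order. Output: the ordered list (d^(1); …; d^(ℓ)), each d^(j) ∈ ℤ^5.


Barcode: M ≅ I[1,2], I[1,3]^2, I[1,5], I[5,5]. HN layers by μ_θ (4 steps, strictly decreasing):
  μ^(1)=17; μ^(2)=37/3; μ^(3)=-11; μ^(4)=-53

((1, 1, 0, 0, 0); (2, 2, 2, 0, 0); (1, 1, 1, 1, 1); (0, 0, 0, 0, 1))
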